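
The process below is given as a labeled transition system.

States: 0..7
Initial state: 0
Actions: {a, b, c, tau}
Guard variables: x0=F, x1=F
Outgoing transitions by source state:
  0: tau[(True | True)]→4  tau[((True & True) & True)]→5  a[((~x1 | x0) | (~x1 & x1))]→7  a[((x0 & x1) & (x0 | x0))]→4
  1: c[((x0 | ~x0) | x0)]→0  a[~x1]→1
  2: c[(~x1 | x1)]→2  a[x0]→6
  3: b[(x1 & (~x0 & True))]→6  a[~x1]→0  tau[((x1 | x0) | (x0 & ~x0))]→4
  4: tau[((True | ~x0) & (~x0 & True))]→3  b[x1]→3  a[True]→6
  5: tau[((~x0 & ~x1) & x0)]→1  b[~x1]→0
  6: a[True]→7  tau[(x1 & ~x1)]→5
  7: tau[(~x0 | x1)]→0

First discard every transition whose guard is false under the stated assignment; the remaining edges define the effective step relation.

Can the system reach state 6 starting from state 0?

Guard filter leaves 12 enabled edge(s).
Layer 0: {0}
Layer 1: {4,5,7}  now seen {0,4,5,7}
Layer 2: {3,6}  now seen {0,3,4,5,6,7}
R = {0,3,4,5,6,7}
Path to 6: tau·a

Answer: REACHABLE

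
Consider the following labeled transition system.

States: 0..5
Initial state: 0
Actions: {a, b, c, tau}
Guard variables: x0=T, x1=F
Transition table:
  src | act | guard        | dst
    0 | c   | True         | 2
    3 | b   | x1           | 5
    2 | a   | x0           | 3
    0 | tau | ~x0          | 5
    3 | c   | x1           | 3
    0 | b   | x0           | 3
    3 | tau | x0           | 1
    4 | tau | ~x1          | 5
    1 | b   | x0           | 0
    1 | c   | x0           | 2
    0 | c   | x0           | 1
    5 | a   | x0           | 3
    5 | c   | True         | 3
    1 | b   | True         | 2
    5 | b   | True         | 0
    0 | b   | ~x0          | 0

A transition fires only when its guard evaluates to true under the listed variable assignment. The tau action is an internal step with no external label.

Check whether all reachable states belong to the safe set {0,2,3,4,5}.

Safe = {0,2,3,4,5}
R = {0,1,2,3}
  0: safe
  1: ✗ unsafe
  2: safe
  3: safe
reach 1 via c — violates

Answer: INVARIANT VIOLATED at state 1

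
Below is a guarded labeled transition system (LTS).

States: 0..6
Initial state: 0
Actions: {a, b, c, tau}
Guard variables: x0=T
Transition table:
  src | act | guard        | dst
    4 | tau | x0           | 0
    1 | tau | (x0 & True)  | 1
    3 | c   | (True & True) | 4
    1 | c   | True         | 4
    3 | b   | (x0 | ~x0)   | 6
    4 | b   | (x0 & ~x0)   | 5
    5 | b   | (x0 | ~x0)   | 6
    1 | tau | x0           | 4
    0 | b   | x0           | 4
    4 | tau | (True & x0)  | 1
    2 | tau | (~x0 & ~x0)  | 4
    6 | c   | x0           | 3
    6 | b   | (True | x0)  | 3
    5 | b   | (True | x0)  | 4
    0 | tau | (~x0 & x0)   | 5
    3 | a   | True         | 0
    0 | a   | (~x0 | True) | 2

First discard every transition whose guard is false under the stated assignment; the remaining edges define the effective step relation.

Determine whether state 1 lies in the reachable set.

Answer: REACHABLE

Analysis:
Guard filter leaves 14 enabled edge(s).
L0 = {0}
L1 = {2,4}  cumulative {0,2,4}
L2 = {1}  cumulative {0,1,2,4}
Reach set: {0,1,2,4}
Path to 1: b·tau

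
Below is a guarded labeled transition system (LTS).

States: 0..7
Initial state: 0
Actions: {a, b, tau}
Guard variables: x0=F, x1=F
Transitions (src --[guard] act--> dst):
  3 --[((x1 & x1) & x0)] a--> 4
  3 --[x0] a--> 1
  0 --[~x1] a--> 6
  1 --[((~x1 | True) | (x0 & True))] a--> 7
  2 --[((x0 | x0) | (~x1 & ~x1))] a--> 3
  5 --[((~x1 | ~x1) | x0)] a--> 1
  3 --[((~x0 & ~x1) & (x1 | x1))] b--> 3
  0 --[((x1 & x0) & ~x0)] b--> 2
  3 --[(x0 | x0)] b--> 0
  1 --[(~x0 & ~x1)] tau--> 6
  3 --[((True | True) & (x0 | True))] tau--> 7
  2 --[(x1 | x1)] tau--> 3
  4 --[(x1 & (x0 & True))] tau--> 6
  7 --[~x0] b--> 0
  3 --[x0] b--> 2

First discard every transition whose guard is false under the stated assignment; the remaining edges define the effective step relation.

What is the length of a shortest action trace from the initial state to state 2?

Layered search for 2:
  depth 0: {0}
  depth 1: {6}
2 never appears.

Answer: UNREACHABLE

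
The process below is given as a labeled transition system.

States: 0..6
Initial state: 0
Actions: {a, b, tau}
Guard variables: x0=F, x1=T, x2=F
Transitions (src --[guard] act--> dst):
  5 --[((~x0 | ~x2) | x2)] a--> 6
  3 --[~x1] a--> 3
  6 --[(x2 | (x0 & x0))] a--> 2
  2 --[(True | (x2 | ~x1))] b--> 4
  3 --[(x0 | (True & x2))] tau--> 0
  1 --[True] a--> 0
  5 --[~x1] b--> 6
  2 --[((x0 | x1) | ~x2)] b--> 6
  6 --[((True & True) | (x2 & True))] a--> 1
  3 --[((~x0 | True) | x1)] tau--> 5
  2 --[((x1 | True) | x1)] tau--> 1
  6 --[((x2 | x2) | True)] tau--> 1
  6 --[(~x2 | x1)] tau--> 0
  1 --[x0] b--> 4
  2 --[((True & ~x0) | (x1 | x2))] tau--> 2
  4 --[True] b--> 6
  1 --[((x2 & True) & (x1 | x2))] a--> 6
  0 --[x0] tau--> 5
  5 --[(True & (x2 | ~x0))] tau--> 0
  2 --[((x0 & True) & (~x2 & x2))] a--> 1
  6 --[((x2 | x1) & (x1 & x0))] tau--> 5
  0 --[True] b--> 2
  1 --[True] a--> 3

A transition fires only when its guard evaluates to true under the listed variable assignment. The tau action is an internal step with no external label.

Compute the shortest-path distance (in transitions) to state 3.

Layered search for 3:
  L0 = {0}
  L1 = {2}
  L2 = {1,4,6}
  L3 = {3}
depth(3)=3, e.g. b·tau·a

Answer: 3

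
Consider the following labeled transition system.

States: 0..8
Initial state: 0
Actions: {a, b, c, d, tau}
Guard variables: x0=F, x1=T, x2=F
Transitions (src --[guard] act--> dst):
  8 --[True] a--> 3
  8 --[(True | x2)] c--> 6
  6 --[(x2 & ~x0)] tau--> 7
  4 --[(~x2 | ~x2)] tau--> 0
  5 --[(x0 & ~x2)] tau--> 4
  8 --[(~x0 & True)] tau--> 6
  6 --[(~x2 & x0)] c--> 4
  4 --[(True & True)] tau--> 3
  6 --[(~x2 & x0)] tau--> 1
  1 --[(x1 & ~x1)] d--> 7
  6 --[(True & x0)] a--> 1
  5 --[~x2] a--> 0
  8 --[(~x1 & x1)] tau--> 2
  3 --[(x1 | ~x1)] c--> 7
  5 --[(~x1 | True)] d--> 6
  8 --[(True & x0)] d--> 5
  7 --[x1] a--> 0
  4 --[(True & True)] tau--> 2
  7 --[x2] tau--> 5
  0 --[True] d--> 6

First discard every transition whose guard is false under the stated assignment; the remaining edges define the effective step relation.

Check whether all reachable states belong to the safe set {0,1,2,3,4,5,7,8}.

Inv-set: {0,1,2,3,4,5,7,8}
R = {0,6}
  0: ✓
  6: outside
reach 6 via d — violates

Answer: INVARIANT VIOLATED at state 6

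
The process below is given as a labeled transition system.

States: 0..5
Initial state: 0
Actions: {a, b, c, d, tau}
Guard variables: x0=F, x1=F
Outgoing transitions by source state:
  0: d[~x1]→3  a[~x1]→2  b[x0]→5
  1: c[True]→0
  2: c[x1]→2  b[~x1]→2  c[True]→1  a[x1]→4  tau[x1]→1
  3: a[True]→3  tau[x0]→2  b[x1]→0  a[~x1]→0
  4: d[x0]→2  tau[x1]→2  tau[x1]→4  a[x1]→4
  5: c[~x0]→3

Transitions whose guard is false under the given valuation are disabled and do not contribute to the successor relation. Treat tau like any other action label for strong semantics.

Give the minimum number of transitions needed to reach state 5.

BFS to 5:
  Layer 0: {0}
  Layer 1: {2,3}
  Layer 2: {1}
5 never appears.

Answer: UNREACHABLE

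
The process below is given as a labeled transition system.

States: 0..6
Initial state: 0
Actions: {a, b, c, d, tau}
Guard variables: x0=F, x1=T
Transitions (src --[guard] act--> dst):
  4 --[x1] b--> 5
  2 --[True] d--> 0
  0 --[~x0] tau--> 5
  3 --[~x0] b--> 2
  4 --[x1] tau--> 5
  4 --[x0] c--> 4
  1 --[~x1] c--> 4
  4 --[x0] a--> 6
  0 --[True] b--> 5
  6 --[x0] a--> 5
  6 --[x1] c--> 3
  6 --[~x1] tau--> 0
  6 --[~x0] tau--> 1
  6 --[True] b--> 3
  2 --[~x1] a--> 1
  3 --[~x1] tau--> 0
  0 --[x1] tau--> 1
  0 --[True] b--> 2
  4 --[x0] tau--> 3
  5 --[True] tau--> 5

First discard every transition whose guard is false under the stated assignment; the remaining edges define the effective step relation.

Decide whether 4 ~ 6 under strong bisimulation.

Answer: NOT BISIMILAR

Analysis:
Refine partition for ~:
  π0 = {{0,1,2,3,4,5,6}}
  π1 = {{0,4},{1},{2},{3},{5},{6}}
  π2 = {{0},{1},{2},{3},{4},{5},{6}}
stable after 3 split(s): 7 block(s)
[4]={4}  [6]={6}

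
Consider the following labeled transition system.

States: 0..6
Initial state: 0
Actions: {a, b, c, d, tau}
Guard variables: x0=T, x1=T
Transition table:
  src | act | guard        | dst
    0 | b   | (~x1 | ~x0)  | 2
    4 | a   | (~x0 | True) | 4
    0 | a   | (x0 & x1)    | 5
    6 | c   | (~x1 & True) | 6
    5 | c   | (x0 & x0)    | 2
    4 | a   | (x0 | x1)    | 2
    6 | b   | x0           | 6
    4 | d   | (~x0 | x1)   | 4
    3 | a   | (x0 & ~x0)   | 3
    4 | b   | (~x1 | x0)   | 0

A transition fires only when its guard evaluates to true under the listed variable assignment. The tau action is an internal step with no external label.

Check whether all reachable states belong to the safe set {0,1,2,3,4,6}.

Inv-set: {0,1,2,3,4,6}
R = {0,2,5}
  0: ✓
  2: ✓
  5: ✗ unsafe
counterexample path to 5: a

Answer: INVARIANT VIOLATED at state 5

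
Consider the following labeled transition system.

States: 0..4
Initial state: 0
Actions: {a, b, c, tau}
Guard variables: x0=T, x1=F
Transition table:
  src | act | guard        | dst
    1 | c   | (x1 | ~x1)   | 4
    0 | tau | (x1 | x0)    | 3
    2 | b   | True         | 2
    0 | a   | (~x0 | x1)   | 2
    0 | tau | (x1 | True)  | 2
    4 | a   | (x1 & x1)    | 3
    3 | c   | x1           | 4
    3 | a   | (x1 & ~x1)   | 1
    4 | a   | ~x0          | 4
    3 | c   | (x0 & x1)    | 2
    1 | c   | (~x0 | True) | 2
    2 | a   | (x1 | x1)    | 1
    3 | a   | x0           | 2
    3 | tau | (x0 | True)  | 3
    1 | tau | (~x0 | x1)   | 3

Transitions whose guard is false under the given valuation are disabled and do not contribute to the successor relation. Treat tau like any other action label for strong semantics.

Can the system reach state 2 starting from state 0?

After dropping false guards: 7 live edges.
depth 0: {0}
depth 1: {2,3}  now seen {0,2,3}
R = {0,2,3}
witness 2: tau

Answer: REACHABLE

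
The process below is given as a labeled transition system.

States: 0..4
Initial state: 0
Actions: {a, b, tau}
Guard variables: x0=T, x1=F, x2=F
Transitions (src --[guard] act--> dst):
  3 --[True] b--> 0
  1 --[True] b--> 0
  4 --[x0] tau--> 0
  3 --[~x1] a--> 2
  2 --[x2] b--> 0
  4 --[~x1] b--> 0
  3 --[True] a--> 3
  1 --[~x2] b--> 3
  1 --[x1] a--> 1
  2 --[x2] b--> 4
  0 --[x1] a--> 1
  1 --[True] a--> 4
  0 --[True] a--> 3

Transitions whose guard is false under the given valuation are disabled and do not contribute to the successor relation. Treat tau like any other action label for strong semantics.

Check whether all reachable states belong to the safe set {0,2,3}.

Answer: INVARIANT HOLDS

Analysis:
Inv-set: {0,2,3}
Reachable = {0,2,3}
  0: ok
  2: ok
  3: ok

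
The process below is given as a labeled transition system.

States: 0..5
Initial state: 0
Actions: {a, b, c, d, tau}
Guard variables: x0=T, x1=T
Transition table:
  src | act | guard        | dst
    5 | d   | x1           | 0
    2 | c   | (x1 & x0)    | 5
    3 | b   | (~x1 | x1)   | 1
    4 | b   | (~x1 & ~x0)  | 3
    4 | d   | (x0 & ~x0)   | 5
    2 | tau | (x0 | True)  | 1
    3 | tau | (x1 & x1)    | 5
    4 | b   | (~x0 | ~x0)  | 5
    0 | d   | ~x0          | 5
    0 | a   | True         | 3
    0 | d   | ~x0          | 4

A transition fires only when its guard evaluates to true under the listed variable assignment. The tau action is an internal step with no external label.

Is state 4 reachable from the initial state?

6 transition(s) survive guard evaluation.
Layer 0: {0}
Layer 1: {3}  now seen {0,3}
Layer 2: {1,5}  now seen {0,1,3,5}
R = {0,1,3,5}

Answer: UNREACHABLE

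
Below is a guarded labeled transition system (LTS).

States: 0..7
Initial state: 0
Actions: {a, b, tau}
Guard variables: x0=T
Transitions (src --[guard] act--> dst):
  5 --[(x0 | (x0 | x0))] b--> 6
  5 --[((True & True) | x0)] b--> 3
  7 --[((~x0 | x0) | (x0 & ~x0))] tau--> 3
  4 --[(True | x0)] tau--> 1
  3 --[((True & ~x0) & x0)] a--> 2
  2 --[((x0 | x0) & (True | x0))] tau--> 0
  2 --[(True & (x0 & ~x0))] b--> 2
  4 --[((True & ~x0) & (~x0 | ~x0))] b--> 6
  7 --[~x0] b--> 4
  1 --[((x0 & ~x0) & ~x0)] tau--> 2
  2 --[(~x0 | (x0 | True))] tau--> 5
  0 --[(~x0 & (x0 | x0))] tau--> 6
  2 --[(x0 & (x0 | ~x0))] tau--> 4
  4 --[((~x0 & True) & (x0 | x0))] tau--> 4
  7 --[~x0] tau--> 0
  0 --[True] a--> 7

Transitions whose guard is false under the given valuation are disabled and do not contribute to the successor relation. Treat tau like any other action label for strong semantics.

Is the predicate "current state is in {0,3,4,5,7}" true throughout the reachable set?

Safe = {0,3,4,5,7}
Reach set: {0,3,7}
  0: safe
  3: safe
  7: safe

Answer: INVARIANT HOLDS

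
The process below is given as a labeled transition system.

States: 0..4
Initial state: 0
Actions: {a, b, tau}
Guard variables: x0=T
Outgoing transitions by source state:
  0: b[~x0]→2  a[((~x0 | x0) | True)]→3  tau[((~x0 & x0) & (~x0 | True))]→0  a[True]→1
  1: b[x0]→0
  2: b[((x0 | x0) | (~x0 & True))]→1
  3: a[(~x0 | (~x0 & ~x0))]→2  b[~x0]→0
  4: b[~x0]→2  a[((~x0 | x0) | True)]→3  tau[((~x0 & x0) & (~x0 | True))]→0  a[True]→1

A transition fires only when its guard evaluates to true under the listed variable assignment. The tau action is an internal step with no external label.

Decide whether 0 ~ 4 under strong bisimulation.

Compute ~ classes (split until stable):
  P[0] = {{0,1,2,3,4}}
  P[1] = {{0,4},{1,2},{3}}
  P[2] = {{0,4},{1},{2},{3}}
stable after 3 split(s): 4 block(s)
[0]={0,4}  [4]={0,4}

Answer: BISIMILAR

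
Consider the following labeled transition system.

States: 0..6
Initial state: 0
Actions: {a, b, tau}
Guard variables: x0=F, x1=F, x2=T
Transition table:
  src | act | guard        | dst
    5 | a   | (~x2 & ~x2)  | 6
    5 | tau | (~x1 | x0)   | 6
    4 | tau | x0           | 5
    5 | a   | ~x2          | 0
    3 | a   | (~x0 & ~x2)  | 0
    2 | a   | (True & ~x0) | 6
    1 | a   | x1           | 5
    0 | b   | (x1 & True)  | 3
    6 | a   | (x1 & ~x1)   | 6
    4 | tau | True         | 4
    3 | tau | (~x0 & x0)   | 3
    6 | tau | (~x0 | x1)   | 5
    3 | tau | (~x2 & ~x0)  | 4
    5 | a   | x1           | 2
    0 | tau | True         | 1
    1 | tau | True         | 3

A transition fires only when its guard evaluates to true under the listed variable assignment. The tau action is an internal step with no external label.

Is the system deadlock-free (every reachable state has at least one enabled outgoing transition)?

Answer: DEADLOCK at state 3

Working:
Reach set: {0,1,3}
  0: tau→1  [1 exit(s)]
  1: tau→3  [1 exit(s)]
  3: ∅  [no exit]
trace reaching 3: tau·tau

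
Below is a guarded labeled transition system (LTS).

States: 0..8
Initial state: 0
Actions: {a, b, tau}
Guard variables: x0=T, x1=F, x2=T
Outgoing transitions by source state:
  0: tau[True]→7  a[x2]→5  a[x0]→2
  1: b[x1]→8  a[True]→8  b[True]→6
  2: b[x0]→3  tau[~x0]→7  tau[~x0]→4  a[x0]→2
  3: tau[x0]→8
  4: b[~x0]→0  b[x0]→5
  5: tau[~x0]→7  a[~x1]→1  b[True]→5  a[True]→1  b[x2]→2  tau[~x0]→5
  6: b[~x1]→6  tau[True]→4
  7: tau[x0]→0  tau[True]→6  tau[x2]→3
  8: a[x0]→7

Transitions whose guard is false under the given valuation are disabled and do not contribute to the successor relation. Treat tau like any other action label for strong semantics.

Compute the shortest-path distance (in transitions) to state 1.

Breadth-first toward 1:
  L0 = {0}
  L1 = {2,5,7}
  L2 = {1,3,6}
depth(1)=2, e.g. a·a

Answer: 2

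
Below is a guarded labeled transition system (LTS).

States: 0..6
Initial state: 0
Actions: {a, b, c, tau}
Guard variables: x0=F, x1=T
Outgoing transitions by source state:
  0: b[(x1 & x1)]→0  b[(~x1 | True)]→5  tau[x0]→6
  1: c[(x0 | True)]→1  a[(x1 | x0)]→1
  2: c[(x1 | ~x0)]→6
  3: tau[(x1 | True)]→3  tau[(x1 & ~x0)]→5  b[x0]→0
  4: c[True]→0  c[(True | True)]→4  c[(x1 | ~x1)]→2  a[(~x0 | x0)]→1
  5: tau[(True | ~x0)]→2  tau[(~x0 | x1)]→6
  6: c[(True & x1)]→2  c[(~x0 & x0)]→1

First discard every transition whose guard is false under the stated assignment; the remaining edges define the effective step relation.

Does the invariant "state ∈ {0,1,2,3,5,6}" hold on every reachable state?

Safe = {0,1,2,3,5,6}
Reachable = {0,2,5,6}
  0: safe
  2: safe
  5: safe
  6: safe

Answer: INVARIANT HOLDS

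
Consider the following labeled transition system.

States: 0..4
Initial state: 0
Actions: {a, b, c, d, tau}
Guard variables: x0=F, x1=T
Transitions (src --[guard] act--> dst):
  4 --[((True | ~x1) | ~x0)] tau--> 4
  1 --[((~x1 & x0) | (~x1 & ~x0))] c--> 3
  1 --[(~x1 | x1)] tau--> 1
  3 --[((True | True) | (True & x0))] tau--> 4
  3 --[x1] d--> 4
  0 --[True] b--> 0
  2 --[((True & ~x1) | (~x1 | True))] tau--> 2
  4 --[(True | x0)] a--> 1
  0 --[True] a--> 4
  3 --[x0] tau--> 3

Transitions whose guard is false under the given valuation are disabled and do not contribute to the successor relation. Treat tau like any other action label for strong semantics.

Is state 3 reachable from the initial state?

Guard filter leaves 8 enabled edge(s).
depth 0: {0}
depth 1: {4}  cumulative {0,4}
depth 2: {1}  cumulative {0,1,4}
Reachable = {0,1,4}

Answer: UNREACHABLE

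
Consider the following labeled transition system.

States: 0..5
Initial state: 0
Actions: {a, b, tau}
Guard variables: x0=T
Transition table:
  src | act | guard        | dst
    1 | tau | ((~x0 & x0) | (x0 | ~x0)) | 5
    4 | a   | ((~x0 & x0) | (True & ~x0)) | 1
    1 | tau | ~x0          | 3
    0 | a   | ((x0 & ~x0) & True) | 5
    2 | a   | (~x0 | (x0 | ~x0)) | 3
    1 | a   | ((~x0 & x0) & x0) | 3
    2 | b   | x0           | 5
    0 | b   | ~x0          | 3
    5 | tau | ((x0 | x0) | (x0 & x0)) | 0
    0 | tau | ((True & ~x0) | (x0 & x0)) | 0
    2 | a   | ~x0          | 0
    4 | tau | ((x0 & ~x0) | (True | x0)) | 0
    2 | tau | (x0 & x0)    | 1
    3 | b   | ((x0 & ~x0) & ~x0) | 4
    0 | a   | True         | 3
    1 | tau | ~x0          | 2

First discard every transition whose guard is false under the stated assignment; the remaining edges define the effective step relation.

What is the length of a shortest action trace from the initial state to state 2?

Breadth-first toward 2:
  depth 0: {0}
  depth 1: {3}
2 never appears.

Answer: UNREACHABLE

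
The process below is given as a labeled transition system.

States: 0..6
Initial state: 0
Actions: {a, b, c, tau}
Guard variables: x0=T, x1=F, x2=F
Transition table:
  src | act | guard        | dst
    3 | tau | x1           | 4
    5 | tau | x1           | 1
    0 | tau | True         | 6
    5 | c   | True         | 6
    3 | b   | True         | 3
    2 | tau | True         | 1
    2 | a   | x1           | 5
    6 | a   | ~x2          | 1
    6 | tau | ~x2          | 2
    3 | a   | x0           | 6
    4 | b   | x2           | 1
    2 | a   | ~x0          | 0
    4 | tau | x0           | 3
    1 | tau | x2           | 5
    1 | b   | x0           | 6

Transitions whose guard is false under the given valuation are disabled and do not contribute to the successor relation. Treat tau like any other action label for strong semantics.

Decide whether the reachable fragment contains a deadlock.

Reachable = {0,1,2,6}
  0: tau→6  [1 exit(s)]
  1: b→6  [1 exit(s)]
  2: tau→1  [1 exit(s)]
  6: a→1  tau→2  [2 exit(s)]

Answer: DEADLOCK-FREE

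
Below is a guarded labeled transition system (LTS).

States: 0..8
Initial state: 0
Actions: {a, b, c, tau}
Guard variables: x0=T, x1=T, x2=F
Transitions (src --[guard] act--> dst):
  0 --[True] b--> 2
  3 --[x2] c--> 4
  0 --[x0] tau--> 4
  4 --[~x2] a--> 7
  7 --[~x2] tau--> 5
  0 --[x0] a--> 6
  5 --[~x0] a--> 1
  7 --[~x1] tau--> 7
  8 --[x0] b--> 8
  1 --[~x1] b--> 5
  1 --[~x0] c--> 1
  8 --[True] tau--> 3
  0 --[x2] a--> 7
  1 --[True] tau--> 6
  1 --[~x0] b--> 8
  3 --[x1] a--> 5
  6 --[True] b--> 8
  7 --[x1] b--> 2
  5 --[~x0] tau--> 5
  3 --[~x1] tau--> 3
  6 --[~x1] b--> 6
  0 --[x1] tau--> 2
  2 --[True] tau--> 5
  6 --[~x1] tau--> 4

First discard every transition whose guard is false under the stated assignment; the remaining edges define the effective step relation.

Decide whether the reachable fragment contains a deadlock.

Answer: DEADLOCK at state 5

Trace:
Reach set: {0,2,3,4,5,6,7,8}
  0: a→6  b→2  tau→2  tau→4  [4 out]
  2: tau→5  [1 out]
  3: a→5  [1 out]
  4: a→7  [1 out]
  5: ∅  [no exit]
  6: b→8  [1 out]
  7: b→2  tau→5  [2 out]
  8: b→8  tau→3  [2 out]
witness 5: b·tau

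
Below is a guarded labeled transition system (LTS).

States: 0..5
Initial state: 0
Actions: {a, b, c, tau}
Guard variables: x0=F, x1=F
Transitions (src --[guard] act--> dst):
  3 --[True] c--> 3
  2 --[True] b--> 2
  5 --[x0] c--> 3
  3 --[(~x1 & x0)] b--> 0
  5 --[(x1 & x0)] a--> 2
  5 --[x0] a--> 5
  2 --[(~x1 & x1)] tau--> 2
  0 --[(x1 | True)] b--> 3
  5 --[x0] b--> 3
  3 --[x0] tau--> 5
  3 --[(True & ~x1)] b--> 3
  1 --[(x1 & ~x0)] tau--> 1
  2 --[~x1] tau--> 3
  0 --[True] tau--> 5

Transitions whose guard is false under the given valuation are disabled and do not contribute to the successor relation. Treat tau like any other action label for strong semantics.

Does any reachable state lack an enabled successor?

Answer: DEADLOCK at state 5

Analysis:
Reachable = {0,3,5}
  0: b→3  tau→5  [2 out]
  3: b→3  c→3  [2 out]
  5: ∅  [no exit]
witness 5: tau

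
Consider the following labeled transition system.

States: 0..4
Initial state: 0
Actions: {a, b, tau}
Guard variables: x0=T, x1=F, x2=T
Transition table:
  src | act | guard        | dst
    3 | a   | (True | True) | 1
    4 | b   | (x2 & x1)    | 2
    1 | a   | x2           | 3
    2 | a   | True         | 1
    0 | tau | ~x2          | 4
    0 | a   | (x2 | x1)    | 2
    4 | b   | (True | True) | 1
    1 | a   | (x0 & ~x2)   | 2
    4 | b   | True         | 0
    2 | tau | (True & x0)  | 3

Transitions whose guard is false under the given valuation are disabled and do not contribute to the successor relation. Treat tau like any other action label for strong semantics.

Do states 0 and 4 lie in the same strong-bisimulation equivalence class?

Answer: NOT BISIMILAR

Working:
Bisimulation quotient by refinement:
  π0 = {{0,1,2,3,4}}
  π1 = {{0,1,3},{2},{4}}
  π2 = {{0},{1,3},{2},{4}}
stable after 3 split(s): 4 block(s)
[0]={0}  [4]={4}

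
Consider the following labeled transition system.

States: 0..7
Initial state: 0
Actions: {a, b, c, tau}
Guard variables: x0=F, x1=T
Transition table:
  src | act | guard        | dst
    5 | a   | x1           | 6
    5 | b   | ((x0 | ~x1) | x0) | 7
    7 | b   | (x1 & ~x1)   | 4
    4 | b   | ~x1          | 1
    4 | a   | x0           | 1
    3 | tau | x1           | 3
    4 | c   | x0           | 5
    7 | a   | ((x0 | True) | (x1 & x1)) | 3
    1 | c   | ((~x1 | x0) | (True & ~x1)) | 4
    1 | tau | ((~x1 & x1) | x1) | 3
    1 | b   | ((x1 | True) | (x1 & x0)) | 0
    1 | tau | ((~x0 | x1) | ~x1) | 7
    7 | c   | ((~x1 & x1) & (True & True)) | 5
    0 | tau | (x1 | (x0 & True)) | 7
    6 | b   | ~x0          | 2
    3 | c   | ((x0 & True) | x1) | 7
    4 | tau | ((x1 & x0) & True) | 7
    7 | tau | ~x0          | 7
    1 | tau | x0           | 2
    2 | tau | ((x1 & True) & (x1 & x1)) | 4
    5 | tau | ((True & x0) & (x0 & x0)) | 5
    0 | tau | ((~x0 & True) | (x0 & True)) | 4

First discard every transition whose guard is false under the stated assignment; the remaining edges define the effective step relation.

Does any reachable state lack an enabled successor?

Answer: DEADLOCK at state 4

Trace:
Reachable = {0,3,4,7}
  0: tau→4  tau→7  [deg 2]
  3: c→7  tau→3  [deg 2]
  4: ∅  [STUCK]
  7: a→3  tau→7  [deg 2]
Path to 4: tau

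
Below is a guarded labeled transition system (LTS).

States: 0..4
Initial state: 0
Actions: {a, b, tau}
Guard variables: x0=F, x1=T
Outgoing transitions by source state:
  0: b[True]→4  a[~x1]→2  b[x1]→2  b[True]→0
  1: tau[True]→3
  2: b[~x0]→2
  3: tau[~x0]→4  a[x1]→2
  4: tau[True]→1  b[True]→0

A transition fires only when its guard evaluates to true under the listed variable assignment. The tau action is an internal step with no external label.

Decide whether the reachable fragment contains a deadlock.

Answer: DEADLOCK-FREE

Analysis:
Reachable = {0,1,2,3,4}
  0: b→0  b→2  b→4  [3 out]
  1: tau→3  [1 out]
  2: b→2  [1 out]
  3: a→2  tau→4  [2 out]
  4: b→0  tau→1  [2 out]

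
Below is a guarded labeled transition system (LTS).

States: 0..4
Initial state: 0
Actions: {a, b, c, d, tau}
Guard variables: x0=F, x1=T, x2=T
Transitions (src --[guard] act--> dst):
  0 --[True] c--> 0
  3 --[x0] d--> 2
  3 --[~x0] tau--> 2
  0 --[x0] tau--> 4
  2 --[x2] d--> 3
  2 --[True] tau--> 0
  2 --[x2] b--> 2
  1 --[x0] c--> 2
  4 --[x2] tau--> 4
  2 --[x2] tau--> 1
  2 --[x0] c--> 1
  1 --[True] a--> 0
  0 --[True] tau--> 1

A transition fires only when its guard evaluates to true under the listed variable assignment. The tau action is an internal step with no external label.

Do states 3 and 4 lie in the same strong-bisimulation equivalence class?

Answer: NOT BISIMILAR

Analysis:
Compute ~ classes (split until stable):
  P[0] = {{0,1,2,3,4}}
  P[1] = {{0},{1},{2},{3,4}}
  P[2] = {{0},{1},{2},{3},{4}}
5 equivalence class(es) (converged in 3)
class of 3: {3}; class of 4: {4}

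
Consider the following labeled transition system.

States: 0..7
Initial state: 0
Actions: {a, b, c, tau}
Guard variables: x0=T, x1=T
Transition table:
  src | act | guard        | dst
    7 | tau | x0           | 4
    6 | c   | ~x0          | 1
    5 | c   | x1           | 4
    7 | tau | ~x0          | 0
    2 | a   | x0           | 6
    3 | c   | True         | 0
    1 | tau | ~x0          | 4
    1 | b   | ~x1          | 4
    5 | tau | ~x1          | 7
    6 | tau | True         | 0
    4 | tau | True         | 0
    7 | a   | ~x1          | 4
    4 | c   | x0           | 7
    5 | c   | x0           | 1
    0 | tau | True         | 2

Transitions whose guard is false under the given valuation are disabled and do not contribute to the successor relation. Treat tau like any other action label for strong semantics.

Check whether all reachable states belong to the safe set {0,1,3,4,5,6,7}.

Safe = {0,1,3,4,5,6,7}
Reach set: {0,2,6}
  0: ✓
  2: outside
  6: ✓
witness against invariant: tau → 2

Answer: INVARIANT VIOLATED at state 2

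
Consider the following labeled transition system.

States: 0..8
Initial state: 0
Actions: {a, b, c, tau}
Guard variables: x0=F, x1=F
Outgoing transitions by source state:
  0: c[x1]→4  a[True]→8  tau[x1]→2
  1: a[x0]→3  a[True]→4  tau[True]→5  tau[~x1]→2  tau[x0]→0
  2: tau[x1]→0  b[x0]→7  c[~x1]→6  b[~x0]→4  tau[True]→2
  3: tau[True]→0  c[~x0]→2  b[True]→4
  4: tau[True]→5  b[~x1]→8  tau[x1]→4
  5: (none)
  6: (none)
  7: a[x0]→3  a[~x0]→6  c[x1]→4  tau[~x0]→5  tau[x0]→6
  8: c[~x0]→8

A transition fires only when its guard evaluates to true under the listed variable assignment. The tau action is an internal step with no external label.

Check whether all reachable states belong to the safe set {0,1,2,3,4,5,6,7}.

Answer: INVARIANT VIOLATED at state 8

Working:
Allowed set {0,1,2,3,4,5,6,7}
Reach set: {0,8}
  0: ok
  8: ✗ unsafe
reach 8 via a — violates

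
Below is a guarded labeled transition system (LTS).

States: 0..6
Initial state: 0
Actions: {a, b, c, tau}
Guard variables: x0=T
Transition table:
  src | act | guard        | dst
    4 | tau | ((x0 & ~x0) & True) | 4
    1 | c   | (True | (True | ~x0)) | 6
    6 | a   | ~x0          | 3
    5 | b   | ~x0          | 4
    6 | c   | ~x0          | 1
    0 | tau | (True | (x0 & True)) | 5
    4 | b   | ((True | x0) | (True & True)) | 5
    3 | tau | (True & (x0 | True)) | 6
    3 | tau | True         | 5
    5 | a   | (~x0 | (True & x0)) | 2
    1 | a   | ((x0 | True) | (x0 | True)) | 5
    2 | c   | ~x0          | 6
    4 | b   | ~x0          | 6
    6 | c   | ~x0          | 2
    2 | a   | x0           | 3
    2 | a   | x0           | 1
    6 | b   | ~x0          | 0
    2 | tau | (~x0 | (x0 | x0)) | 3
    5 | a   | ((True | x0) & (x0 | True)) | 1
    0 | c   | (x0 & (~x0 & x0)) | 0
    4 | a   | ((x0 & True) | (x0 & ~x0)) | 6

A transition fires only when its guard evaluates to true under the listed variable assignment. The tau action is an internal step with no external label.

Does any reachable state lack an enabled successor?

Answer: DEADLOCK at state 6

Analysis:
R = {0,1,2,3,5,6}
  0: tau→5  [1 out]
  1: a→5  c→6  [2 out]
  2: a→1  a→3  tau→3  [3 out]
  3: tau→5  tau→6  [2 out]
  5: a→1  a→2  [2 out]
  6: ∅  [STUCK]
Path to 6: tau·a·c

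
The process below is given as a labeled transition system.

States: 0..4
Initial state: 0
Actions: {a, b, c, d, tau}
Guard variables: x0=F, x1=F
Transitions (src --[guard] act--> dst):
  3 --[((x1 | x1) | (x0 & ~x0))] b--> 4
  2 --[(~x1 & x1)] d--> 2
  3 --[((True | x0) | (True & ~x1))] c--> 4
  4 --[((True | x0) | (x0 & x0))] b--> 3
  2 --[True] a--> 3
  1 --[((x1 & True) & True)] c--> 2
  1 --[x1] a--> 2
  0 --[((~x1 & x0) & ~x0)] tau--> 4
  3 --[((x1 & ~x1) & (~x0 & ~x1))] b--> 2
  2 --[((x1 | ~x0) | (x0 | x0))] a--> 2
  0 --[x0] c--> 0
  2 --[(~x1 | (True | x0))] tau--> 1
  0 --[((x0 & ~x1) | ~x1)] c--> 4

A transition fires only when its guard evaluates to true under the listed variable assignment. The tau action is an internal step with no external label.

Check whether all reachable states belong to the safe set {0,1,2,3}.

Allowed set {0,1,2,3}
Reachable = {0,3,4}
  0: ✓
  3: ✓
  4: ✗ unsafe
witness against invariant: c → 4

Answer: INVARIANT VIOLATED at state 4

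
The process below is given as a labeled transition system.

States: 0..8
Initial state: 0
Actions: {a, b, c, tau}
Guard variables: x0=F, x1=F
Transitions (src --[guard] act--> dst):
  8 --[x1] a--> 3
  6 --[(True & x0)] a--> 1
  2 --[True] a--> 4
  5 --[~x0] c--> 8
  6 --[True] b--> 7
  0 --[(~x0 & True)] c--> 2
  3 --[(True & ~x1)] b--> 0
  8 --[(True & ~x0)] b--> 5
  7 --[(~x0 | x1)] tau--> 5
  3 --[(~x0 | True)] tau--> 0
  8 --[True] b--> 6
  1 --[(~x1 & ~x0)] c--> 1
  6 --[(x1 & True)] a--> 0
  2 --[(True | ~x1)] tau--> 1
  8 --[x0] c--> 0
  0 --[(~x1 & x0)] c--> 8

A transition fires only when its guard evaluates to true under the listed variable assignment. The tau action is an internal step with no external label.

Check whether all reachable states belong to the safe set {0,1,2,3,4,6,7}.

Safe = {0,1,2,3,4,6,7}
Reach set: {0,1,2,4}
  0: safe
  1: safe
  2: safe
  4: safe

Answer: INVARIANT HOLDS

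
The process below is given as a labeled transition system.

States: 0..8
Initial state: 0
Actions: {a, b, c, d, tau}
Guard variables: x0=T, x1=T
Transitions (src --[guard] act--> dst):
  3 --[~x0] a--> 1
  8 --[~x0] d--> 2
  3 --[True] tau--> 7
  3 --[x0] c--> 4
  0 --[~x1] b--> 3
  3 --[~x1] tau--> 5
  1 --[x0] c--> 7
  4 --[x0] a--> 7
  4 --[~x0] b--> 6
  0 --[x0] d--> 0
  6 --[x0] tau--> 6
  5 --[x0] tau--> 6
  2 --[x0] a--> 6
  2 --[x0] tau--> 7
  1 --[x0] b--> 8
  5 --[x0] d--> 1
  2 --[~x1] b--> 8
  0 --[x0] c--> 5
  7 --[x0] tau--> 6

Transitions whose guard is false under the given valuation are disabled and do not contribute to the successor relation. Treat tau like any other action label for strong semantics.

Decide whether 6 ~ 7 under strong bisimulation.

Compute ~ classes (split until stable):
  P[0] = {{0,1,2,3,4,5,6,7,8}}
  P[1] = {{0},{1},{2},{3},{4},{5},{6,7},{8}}
stable after 2 split(s): 8 block(s)
class of 6: {6,7}; class of 7: {6,7}

Answer: BISIMILAR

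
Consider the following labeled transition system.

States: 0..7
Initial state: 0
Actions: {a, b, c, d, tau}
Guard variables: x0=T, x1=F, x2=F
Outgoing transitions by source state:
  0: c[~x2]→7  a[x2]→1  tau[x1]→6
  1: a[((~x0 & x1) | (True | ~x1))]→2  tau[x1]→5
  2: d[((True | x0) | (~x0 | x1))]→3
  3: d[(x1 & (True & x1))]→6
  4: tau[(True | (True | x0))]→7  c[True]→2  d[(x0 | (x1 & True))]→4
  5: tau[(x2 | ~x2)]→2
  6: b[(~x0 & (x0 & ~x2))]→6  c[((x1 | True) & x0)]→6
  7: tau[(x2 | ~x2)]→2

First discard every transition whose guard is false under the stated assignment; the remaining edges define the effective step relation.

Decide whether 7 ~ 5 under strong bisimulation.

Bisimulation quotient by refinement:
  round 0: {{0,1,2,3,4,5,6,7}}
  round 1: {{0,6},{1},{2},{3},{4},{5,7}}
  round 2: {{0},{1},{2},{3},{4},{5,7},{6}}
Fixed point at round 3; 7 class(es).
7∈{5,7}, 5∈{5,7}

Answer: BISIMILAR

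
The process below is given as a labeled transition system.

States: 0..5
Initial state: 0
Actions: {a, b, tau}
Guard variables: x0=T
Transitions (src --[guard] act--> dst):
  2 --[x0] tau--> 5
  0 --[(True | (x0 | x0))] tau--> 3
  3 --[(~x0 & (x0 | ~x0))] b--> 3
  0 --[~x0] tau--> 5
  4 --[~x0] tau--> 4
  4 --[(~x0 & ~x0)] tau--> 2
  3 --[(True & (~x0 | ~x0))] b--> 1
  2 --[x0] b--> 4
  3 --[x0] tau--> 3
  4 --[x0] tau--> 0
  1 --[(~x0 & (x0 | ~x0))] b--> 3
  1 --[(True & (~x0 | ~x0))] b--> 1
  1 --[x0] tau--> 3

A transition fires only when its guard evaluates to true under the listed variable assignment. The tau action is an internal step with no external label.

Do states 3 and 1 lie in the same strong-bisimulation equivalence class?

Answer: BISIMILAR

Trace:
Bisimulation quotient by refinement:
  round 0: {{0,1,2,3,4,5}}
  round 1: {{0,1,3,4},{2},{5}}
Fixed point at round 2; 3 class(es).
3∈{0,1,3,4}, 1∈{0,1,3,4}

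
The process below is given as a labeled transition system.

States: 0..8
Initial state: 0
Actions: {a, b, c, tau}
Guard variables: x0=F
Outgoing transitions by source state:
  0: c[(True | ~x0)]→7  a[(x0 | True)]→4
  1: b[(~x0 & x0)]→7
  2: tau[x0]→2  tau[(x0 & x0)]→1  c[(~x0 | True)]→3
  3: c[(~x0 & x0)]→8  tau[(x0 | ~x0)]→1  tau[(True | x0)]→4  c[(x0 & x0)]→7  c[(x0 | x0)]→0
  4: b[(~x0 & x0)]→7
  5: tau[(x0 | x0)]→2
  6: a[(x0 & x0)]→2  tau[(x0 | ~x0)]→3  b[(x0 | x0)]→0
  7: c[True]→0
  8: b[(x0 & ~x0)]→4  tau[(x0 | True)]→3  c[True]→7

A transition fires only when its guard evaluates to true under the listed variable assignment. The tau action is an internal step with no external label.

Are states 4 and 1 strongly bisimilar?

Compute ~ classes (split until stable):
  π0 = {{0,1,2,3,4,5,6,7,8}}
  π1 = {{0},{1,4,5},{2,7},{3,6},{8}}
  π2 = {{0},{1,4,5},{2},{3},{6},{7},{8}}
stable after 3 split(s): 7 block(s)
class of 4: {1,4,5}; class of 1: {1,4,5}

Answer: BISIMILAR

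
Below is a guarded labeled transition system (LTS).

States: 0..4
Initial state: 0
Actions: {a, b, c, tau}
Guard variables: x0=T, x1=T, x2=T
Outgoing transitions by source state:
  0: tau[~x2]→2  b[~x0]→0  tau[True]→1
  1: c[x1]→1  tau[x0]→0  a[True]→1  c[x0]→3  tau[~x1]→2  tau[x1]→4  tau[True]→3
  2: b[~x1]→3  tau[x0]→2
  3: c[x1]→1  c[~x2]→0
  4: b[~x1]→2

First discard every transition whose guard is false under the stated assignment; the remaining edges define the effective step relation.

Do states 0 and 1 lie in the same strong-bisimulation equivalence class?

Compute ~ classes (split until stable):
  P[0] = {{0,1,2,3,4}}
  P[1] = {{0,2},{1},{3},{4}}
  P[2] = {{0},{1},{2},{3},{4}}
Fixed point at round 3; 5 class(es).
class of 0: {0}; class of 1: {1}

Answer: NOT BISIMILAR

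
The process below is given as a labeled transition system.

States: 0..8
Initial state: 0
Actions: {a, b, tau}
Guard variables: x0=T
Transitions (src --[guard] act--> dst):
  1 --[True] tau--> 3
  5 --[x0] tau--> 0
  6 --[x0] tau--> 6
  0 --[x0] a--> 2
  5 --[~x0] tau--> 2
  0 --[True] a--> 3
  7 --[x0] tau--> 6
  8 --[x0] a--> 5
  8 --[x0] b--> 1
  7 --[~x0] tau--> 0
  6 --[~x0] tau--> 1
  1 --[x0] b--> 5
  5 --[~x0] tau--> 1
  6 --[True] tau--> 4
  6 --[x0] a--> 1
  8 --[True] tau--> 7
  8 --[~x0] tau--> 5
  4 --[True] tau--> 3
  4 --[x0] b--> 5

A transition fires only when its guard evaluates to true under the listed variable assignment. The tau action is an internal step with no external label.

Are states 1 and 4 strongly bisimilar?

Compute ~ classes (split until stable):
  π0 = {{0,1,2,3,4,5,6,7,8}}
  π1 = {{0},{1,4},{2,3},{5,7},{6},{8}}
  π2 = {{0},{1,4},{2,3},{5},{6},{7},{8}}
7 equivalence class(es) (converged in 3)
1∈{1,4}, 4∈{1,4}

Answer: BISIMILAR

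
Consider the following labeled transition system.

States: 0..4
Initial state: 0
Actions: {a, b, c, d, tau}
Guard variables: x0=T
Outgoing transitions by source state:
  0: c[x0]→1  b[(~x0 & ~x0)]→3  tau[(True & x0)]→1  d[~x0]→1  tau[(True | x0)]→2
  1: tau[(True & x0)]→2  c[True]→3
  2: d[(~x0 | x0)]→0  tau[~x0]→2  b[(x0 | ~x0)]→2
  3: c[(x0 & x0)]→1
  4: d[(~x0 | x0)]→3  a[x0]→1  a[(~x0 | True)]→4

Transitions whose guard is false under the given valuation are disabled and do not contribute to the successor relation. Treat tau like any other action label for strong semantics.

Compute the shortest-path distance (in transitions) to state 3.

Answer: 2

Trace:
BFS to 3:
  Layer 0: {0}
  Layer 1: {1,2}
  Layer 2: {3}
3 enters at depth 2; path c·c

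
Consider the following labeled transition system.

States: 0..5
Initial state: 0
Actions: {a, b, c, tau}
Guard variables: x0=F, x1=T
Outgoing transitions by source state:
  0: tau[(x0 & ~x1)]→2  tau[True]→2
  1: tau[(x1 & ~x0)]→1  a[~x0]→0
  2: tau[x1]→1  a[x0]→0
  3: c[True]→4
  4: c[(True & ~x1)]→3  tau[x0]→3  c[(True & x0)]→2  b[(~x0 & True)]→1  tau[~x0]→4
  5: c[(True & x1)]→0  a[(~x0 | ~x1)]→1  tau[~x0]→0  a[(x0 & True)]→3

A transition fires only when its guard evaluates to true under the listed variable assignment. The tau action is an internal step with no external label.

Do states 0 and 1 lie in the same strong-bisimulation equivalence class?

Answer: NOT BISIMILAR

Trace:
Compute ~ classes (split until stable):
  round 0: {{0,1,2,3,4,5}}
  round 1: {{0,2},{1},{3},{4},{5}}
  round 2: {{0},{1},{2},{3},{4},{5}}
Fixed point at round 3; 6 class(es).
class of 0: {0}; class of 1: {1}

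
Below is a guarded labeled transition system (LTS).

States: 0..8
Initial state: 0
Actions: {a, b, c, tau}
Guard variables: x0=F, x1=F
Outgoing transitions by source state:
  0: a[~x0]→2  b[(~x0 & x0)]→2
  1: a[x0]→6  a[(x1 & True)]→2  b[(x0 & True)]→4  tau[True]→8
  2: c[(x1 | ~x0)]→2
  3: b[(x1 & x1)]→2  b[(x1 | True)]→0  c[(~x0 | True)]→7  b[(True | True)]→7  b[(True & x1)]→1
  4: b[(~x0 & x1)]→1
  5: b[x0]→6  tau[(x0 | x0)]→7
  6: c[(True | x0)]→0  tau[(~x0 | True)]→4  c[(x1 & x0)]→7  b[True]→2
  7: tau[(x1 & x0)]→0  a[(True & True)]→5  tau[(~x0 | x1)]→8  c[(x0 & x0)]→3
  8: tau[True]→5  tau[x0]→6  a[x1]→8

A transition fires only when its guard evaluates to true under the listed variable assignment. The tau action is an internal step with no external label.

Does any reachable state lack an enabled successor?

Answer: DEADLOCK-FREE

Working:
Reach set: {0,2}
  0: a→2  [1 out]
  2: c→2  [1 out]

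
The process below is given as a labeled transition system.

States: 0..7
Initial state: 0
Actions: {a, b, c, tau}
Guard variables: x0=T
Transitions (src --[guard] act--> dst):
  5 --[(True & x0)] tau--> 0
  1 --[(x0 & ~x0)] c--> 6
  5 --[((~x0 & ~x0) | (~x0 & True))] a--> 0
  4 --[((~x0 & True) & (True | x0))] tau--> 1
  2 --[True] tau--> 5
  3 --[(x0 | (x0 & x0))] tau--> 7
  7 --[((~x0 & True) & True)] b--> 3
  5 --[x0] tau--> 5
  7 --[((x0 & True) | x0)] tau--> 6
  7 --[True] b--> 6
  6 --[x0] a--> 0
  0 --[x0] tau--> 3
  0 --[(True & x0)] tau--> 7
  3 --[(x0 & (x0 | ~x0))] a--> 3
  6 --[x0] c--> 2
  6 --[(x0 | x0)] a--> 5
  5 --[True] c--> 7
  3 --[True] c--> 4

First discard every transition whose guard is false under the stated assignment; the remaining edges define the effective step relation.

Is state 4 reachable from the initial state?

14 transition(s) survive guard evaluation.
depth 0: {0}
depth 1: {3,7}  total {0,3,7}
depth 2: {4,6}  total {0,3,4,6,7}
depth 3: {2,5}  total {0,2,3,4,5,6,7}
Reachable = {0,2,3,4,5,6,7}
Path to 4: tau·c

Answer: REACHABLE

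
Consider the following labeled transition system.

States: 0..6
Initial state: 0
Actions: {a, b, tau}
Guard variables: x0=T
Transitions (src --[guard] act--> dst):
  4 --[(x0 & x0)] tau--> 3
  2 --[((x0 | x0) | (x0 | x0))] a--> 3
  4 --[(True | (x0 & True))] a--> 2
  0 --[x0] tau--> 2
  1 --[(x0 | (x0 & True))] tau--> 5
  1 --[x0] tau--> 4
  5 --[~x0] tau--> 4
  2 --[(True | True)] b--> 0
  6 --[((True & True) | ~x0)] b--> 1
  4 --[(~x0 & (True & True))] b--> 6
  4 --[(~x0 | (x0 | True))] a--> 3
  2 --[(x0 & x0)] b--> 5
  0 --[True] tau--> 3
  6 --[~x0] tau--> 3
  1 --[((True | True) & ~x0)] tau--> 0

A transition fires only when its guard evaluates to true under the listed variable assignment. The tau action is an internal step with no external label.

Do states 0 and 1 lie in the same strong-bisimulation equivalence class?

Bisimulation quotient by refinement:
  π0 = {{0,1,2,3,4,5,6}}
  π1 = {{0,1},{2},{3,5},{4},{6}}
  π2 = {{0},{1},{2},{3,5},{4},{6}}
stable after 3 split(s): 6 block(s)
[0]={0}  [1]={1}

Answer: NOT BISIMILAR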